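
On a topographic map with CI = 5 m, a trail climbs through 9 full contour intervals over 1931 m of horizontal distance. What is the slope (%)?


elevation change = 9 * 5 = 45 m
slope = 45 / 1931 * 100 = 2.3%

2.3%


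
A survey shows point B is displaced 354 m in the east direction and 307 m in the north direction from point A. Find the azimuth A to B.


az = atan2(354, 307) = 49.1 deg
adjusted to 0-360: 49.1 degrees

49.1 degrees


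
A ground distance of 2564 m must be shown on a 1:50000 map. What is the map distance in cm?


map_cm = 2564 * 100 / 50000 = 5.128 cm ≈ 5.13 cm

5.13 cm


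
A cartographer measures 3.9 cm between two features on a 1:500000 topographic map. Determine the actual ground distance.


ground = 3.9 cm * 500000 / 100 = 19500.0 m = 19.5 km

19.5 km


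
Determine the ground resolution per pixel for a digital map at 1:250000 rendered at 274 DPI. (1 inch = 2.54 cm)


pixel_cm = 2.54 / 274 ≈ 0.00927 cm
ground = pixel_cm * 250000 / 100 = 2.54 * 250000 / (274 * 100) = 635000 / 27400 ≈ 23.18 m

23.18 m


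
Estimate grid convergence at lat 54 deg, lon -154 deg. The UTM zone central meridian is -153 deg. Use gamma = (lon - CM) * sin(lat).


gamma = (-154 - -153) * sin(54) = -1 * 0.809017 = -0.809 degrees

-0.809 degrees


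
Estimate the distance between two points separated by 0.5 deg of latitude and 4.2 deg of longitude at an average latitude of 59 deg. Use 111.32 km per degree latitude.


dlat_km = 0.5 * 111.32 = 55.66
dlon_km = 4.2 * 111.32 * cos(59) ≈ 240.803
dist = sqrt(55.66^2 + 240.803^2) ≈ 247.2 km

247.2 km


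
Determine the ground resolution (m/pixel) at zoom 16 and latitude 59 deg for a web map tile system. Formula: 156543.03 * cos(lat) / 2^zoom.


res = 156543.03 * cos(59) / 2^16 = 156543.03 * 0.51503807 / 65536 = 1.23 m/pixel

1.23 m/pixel


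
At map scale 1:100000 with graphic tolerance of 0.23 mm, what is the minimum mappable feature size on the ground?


ground = 0.23 mm * 100000 / 1000 = 23.0 m

23.0 m


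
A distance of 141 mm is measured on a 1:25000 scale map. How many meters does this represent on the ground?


ground = 141 mm * 25000 / 1000 = 3525.0 m

3525.0 m


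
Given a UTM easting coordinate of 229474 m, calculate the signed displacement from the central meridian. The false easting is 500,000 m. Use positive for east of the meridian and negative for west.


displacement = 229474 - 500000 = -270526 m

-270526 m


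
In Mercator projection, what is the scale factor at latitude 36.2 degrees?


SF = 1 / cos(36.2) = 1 / 0.80696 = 1.239

1.239


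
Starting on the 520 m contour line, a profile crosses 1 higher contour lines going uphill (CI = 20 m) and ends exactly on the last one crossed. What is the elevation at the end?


elevation = 520 + 1 * 20 = 540 m

540 m


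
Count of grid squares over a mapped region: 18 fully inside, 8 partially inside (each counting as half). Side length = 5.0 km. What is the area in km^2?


effective squares = 18 + 8 * 0.5 = 22.0
area = 22.0 * 25.0 = 550.0 km^2

550.0 km^2


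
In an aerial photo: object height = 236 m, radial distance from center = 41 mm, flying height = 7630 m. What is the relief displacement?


d = h * r / H = 236 * 41 / 7630 = 1.27 mm

1.27 mm


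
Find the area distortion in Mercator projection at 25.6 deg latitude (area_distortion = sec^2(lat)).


area_distortion = 1/cos^2(25.6) = 1.23

1.23


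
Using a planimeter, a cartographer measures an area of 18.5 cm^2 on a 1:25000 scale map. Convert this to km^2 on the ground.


ground_area = 18.5 * (25000/100)^2 = 1156250.0 m^2 = 1.15625 km^2 ≈ 1.156 km^2

1.156 km^2


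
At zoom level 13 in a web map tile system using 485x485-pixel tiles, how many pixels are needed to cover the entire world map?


tiles per axis = 2^13 = 8192
total tiles = 8192^2 = 67108864
pixels per axis = 8192 * 485 = 3973120
total pixels = 3973120^2 = 15785682534400

15785682534400 pixels


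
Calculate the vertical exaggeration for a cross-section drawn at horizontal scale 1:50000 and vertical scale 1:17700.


VE = horizontal_scale / vertical_scale = 50000 / 17700 ≈ 2.8

2.8x


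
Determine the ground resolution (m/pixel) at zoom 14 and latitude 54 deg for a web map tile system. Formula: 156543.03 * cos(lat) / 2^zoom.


res = 156543.03 * cos(54) / 2^14 = 156543.03 * 0.58778525 / 16384 = 5.62 m/pixel

5.62 m/pixel


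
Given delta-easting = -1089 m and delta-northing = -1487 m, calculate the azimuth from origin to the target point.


az = atan2(-1089, -1487) = -143.8 deg
adjusted to 0-360: 216.2 degrees

216.2 degrees


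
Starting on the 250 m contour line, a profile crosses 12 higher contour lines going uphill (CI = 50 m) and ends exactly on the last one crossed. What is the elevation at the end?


elevation = 250 + 12 * 50 = 850 m

850 m


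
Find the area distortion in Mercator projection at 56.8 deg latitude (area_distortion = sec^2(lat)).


area_distortion = 1/cos^2(56.8) = 3.335

3.335


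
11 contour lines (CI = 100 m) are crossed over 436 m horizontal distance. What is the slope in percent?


elevation change = 11 * 100 = 1100 m
slope = 1100 / 436 * 100 = 252.3%

252.3%


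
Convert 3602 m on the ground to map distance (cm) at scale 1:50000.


map_cm = 3602 * 100 / 50000 = 7.204 cm ≈ 7.2 cm

7.2 cm


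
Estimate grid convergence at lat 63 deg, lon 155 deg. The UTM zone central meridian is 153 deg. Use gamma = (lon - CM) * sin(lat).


gamma = (155 - 153) * sin(63) = 2 * 0.891007 = 1.782 degrees

1.782 degrees


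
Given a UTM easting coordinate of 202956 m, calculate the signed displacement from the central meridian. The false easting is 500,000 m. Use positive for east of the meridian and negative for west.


displacement = 202956 - 500000 = -297044 m

-297044 m


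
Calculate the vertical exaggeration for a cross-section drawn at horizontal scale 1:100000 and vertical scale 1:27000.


VE = horizontal_scale / vertical_scale = 100000 / 27000 ≈ 3.7

3.7x


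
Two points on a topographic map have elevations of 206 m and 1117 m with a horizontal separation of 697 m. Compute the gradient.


gradient = (1117 - 206) / 697 = 911 / 697 = 1.307

1.307


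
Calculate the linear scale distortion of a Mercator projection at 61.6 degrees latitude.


SF = 1 / cos(61.6) = 1 / 0.475624 = 2.103

2.103


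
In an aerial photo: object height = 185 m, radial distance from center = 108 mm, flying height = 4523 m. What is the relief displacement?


d = h * r / H = 185 * 108 / 4523 = 4.42 mm

4.42 mm


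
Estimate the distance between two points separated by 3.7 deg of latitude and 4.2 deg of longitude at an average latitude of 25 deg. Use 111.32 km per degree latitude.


dlat_km = 3.7 * 111.32 = 411.884
dlon_km = 4.2 * 111.32 * cos(25) ≈ 423.739
dist = sqrt(411.884^2 + 423.739^2) ≈ 590.9 km

590.9 km


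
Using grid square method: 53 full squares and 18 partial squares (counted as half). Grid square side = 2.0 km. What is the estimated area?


effective squares = 53 + 18 * 0.5 = 62.0
area = 62.0 * 4.0 = 248.0 km^2

248.0 km^2


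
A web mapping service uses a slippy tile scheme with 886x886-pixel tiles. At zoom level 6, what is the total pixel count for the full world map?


tiles per axis = 2^6 = 64
total tiles = 64^2 = 4096
pixels per axis = 64 * 886 = 56704
total pixels = 56704^2 = 3215343616

3215343616 pixels


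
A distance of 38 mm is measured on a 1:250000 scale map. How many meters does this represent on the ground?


ground = 38 mm * 250000 / 1000 = 9500.0 m

9500.0 m


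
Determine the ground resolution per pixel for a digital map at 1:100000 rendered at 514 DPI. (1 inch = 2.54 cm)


pixel_cm = 2.54 / 514 ≈ 0.004942 cm
ground = pixel_cm * 100000 / 100 = 2.54 * 100000 / (514 * 100) = 254000 / 51400 ≈ 4.94 m

4.94 m


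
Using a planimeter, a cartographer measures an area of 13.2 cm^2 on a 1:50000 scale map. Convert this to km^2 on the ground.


ground_area = 13.2 * (50000/100)^2 = 3300000.0 m^2 = 3.3 km^2

3.3 km^2


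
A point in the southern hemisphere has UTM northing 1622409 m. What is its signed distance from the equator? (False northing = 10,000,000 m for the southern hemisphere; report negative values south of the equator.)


For southern: actual = 1622409 - 10000000 = -8377591 m

-8377591 m


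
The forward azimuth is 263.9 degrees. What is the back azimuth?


back azimuth = (263.9 + 180) mod 360 = 83.9 degrees

83.9 degrees


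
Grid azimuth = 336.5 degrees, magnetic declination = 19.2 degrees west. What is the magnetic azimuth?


magnetic azimuth = grid azimuth - declination (east +ve)
mag_az = 336.5 - -19.2 = 355.7 degrees

355.7 degrees


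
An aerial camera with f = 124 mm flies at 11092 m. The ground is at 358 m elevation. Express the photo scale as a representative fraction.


scale = f / (H - h) = 124 mm / 10734 m = 124 / 10734000 = 1:86565

1:86565


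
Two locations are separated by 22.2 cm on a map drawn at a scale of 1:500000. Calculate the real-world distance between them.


ground = 22.2 cm * 500000 / 100 = 111000.0 m = 111.0 km

111.0 km


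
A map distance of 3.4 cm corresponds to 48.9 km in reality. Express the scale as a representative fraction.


ground = 48.9 km = 4890000 cm; RF denominator = ground / map = 4890000 / 3.4 ≈ 1438235; RF = 1:1438235

1:1438235


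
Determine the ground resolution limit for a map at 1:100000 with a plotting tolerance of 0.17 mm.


ground = 0.17 mm * 100000 / 1000 = 17.0 m

17.0 m


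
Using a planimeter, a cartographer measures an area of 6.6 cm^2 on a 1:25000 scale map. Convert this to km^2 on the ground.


ground_area = 6.6 * (25000/100)^2 = 412500.0 m^2 = 0.4125 km^2 ≈ 0.413 km^2

0.413 km^2


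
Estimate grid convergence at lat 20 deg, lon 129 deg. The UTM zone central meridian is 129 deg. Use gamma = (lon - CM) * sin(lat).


gamma = (129 - 129) * sin(20) = 0 * 0.34202 = 0.0 degrees

0.0 degrees


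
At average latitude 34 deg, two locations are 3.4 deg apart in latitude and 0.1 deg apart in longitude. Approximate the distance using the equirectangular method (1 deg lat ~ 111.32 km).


dlat_km = 3.4 * 111.32 = 378.488
dlon_km = 0.1 * 111.32 * cos(34) ≈ 9.229
dist = sqrt(378.488^2 + 9.229^2) ≈ 378.6 km

378.6 km


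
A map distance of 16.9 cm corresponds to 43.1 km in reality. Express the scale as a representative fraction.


ground = 43.1 km = 4310000 cm; RF denominator = ground / map = 4310000 / 16.9 ≈ 255030; RF = 1:255030

1:255030


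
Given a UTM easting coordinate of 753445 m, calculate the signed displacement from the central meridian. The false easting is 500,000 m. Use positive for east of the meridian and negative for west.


displacement = 753445 - 500000 = 253445 m

253445 m


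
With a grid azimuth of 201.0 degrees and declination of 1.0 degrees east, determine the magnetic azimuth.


magnetic azimuth = grid azimuth - declination (east +ve)
mag_az = 201.0 - 1.0 = 200.0 degrees

200.0 degrees


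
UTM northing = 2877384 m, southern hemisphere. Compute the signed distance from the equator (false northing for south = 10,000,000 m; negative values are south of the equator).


For southern: actual = 2877384 - 10000000 = -7122616 m

-7122616 m


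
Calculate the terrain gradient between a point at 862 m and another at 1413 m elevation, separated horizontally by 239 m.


gradient = (1413 - 862) / 239 = 551 / 239 = 2.3054

2.3054


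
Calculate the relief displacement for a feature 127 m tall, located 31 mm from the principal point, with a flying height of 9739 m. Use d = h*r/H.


d = h * r / H = 127 * 31 / 9739 = 0.4 mm

0.4 mm


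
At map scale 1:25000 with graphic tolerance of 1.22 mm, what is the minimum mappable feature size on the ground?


ground = 1.22 mm * 25000 / 1000 = 30.5 m

30.5 m


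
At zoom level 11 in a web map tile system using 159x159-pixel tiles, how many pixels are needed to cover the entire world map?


tiles per axis = 2^11 = 2048
total tiles = 2048^2 = 4194304
pixels per axis = 2048 * 159 = 325632
total pixels = 325632^2 = 106036199424

106036199424 pixels


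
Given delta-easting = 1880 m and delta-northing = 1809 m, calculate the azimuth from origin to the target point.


az = atan2(1880, 1809) = 46.1 deg
adjusted to 0-360: 46.1 degrees

46.1 degrees


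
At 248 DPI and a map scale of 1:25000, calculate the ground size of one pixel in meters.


pixel_cm = 2.54 / 248 ≈ 0.010242 cm
ground = pixel_cm * 25000 / 100 = 2.54 * 25000 / (248 * 100) = 63500 / 24800 ≈ 2.56 m

2.56 m


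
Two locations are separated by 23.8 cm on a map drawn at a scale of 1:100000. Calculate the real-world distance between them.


ground = 23.8 cm * 100000 / 100 = 23800.0 m = 23.8 km

23.8 km


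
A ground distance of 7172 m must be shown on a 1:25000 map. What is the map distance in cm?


map_cm = 7172 * 100 / 25000 = 28.688 cm ≈ 28.69 cm

28.69 cm


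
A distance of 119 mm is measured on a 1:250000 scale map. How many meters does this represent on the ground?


ground = 119 mm * 250000 / 1000 = 29750.0 m

29750.0 m


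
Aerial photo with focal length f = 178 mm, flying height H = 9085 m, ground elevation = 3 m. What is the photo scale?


scale = f / (H - h) = 178 mm / 9082 m = 178 / 9082000 = 1:51022

1:51022


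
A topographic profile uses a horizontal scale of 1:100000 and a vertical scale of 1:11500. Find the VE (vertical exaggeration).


VE = horizontal_scale / vertical_scale = 100000 / 11500 ≈ 8.7

8.7x


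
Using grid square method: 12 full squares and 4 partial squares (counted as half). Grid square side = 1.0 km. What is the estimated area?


effective squares = 12 + 4 * 0.5 = 14.0
area = 14.0 * 1.0 = 14.0 km^2

14.0 km^2


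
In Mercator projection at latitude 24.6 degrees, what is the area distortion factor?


area_distortion = 1/cos^2(24.6) = 1.21

1.21


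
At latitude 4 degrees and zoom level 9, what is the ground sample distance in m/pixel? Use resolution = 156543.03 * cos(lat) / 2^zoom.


res = 156543.03 * cos(4) / 2^9 = 156543.03 * 0.99756405 / 512 = 305.0 m/pixel

305.0 m/pixel


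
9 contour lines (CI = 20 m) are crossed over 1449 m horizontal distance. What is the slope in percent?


elevation change = 9 * 20 = 180 m
slope = 180 / 1449 * 100 = 12.4%

12.4%


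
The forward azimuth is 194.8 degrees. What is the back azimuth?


back azimuth = (194.8 + 180) mod 360 = 14.8 degrees

14.8 degrees


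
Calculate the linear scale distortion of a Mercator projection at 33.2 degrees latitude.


SF = 1 / cos(33.2) = 1 / 0.836764 = 1.195

1.195


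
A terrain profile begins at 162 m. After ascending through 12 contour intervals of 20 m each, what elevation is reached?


elevation = 162 + 12 * 20 = 402 m

402 m


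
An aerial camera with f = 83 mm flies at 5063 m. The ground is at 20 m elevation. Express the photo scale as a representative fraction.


scale = f / (H - h) = 83 mm / 5043 m = 83 / 5043000 = 1:60759

1:60759


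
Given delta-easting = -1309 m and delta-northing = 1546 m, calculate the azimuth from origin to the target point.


az = atan2(-1309, 1546) = -40.3 deg
adjusted to 0-360: 319.7 degrees

319.7 degrees


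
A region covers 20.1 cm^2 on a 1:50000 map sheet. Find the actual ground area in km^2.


ground_area = 20.1 * (50000/100)^2 = 5025000.0 m^2 = 5.025 km^2

5.025 km^2


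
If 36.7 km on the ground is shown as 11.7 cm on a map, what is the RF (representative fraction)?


ground = 36.7 km = 3670000 cm; RF denominator = ground / map = 3670000 / 11.7 ≈ 313675; RF = 1:313675

1:313675


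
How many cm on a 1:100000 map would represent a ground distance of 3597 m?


map_cm = 3597 * 100 / 100000 = 3.597 cm ≈ 3.6 cm

3.6 cm


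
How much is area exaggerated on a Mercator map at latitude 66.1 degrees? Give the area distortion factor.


area_distortion = 1/cos^2(66.1) = 6.092

6.092


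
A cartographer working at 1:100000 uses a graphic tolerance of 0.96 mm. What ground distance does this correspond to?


ground = 0.96 mm * 100000 / 1000 = 96.0 m

96.0 m


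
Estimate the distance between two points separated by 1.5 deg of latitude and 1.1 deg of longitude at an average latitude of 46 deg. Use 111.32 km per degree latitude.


dlat_km = 1.5 * 111.32 = 166.98
dlon_km = 1.1 * 111.32 * cos(46) ≈ 85.062
dist = sqrt(166.98^2 + 85.062^2) ≈ 187.4 km

187.4 km


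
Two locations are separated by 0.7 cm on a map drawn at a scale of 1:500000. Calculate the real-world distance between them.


ground = 0.7 cm * 500000 / 100 = 3500.0 m = 3.5 km

3.5 km


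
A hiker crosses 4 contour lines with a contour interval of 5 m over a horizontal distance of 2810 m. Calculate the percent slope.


elevation change = 4 * 5 = 20 m
slope = 20 / 2810 * 100 = 0.7%

0.7%


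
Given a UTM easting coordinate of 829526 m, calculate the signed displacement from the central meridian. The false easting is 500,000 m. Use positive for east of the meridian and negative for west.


displacement = 829526 - 500000 = 329526 m

329526 m


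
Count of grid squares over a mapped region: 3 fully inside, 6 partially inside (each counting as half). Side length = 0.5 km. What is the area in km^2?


effective squares = 3 + 6 * 0.5 = 6.0
area = 6.0 * 0.25 = 1.5 km^2

1.5 km^2


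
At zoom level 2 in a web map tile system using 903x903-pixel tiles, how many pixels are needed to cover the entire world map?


tiles per axis = 2^2 = 4
total tiles = 4^2 = 16
pixels per axis = 4 * 903 = 3612
total pixels = 3612^2 = 13046544

13046544 pixels


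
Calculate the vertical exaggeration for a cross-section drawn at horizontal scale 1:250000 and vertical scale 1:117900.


VE = horizontal_scale / vertical_scale = 250000 / 117900 ≈ 2.1

2.1x


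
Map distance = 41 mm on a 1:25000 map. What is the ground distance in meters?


ground = 41 mm * 25000 / 1000 = 1025.0 m

1025.0 m


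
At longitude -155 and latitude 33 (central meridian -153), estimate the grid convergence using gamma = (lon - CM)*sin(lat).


gamma = (-155 - -153) * sin(33) = -2 * 0.544639 = -1.089 degrees

-1.089 degrees


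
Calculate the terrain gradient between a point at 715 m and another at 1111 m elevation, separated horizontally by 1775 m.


gradient = (1111 - 715) / 1775 = 396 / 1775 = 0.2231

0.2231


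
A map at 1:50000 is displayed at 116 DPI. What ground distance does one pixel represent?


pixel_cm = 2.54 / 116 ≈ 0.021897 cm
ground = pixel_cm * 50000 / 100 = 2.54 * 50000 / (116 * 100) = 127000 / 11600 ≈ 10.95 m

10.95 m


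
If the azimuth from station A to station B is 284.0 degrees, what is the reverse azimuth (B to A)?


back azimuth = (284.0 + 180) mod 360 = 104.0 degrees

104.0 degrees


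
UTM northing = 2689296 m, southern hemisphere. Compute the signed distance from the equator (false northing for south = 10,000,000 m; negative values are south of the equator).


For southern: actual = 2689296 - 10000000 = -7310704 m

-7310704 m


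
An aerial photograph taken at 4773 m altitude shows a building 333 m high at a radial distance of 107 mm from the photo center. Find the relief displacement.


d = h * r / H = 333 * 107 / 4773 = 7.47 mm

7.47 mm


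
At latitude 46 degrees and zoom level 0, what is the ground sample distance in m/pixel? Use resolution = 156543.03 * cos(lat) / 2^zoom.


res = 156543.03 * cos(46) / 2^0 = 156543.03 * 0.69465837 / 1 = 108743.93 m/pixel

108743.93 m/pixel


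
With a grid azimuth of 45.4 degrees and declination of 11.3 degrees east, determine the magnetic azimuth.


magnetic azimuth = grid azimuth - declination (east +ve)
mag_az = 45.4 - 11.3 = 34.1 degrees

34.1 degrees


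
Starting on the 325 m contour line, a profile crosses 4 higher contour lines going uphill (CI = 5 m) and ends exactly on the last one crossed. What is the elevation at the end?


elevation = 325 + 4 * 5 = 345 m

345 m


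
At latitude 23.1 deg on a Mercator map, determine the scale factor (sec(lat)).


SF = 1 / cos(23.1) = 1 / 0.919821 = 1.087

1.087


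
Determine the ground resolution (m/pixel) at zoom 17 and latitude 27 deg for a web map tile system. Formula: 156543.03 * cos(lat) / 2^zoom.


res = 156543.03 * cos(27) / 2^17 = 156543.03 * 0.89100652 / 131072 = 1.06 m/pixel

1.06 m/pixel


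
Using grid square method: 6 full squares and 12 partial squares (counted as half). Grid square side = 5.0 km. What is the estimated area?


effective squares = 6 + 12 * 0.5 = 12.0
area = 12.0 * 25.0 = 300.0 km^2

300.0 km^2


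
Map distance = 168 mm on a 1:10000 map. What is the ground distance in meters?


ground = 168 mm * 10000 / 1000 = 1680.0 m

1680.0 m


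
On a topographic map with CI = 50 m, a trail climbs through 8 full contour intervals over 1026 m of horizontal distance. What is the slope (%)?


elevation change = 8 * 50 = 400 m
slope = 400 / 1026 * 100 = 39.0%

39.0%


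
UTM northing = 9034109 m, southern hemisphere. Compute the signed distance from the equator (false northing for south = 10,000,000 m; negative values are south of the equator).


For southern: actual = 9034109 - 10000000 = -965891 m

-965891 m


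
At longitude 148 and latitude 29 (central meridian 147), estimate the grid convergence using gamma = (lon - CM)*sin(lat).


gamma = (148 - 147) * sin(29) = 1 * 0.48481 = 0.485 degrees

0.485 degrees


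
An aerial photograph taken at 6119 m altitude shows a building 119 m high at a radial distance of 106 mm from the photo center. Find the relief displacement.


d = h * r / H = 119 * 106 / 6119 = 2.06 mm

2.06 mm


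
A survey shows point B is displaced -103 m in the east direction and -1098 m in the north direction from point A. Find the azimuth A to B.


az = atan2(-103, -1098) = -174.6 deg
adjusted to 0-360: 185.4 degrees

185.4 degrees


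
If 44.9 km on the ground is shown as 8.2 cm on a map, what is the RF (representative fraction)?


ground = 44.9 km = 4490000 cm; RF denominator = ground / map = 4490000 / 8.2 ≈ 547561; RF = 1:547561

1:547561


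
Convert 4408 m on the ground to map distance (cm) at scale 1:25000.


map_cm = 4408 * 100 / 25000 = 17.632 cm ≈ 17.63 cm

17.63 cm


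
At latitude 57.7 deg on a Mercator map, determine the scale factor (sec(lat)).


SF = 1 / cos(57.7) = 1 / 0.534352 = 1.871

1.871


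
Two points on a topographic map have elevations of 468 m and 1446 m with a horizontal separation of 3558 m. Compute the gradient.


gradient = (1446 - 468) / 3558 = 978 / 3558 = 0.2749

0.2749


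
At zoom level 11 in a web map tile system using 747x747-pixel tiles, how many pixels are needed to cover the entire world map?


tiles per axis = 2^11 = 2048
total tiles = 2048^2 = 4194304
pixels per axis = 2048 * 747 = 1529856
total pixels = 1529856^2 = 2340459380736

2340459380736 pixels


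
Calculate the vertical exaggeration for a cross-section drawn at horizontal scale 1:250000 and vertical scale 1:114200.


VE = horizontal_scale / vertical_scale = 250000 / 114200 ≈ 2.2

2.2x


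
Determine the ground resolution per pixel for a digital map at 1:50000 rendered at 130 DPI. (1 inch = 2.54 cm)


pixel_cm = 2.54 / 130 ≈ 0.019538 cm
ground = pixel_cm * 50000 / 100 = 2.54 * 50000 / (130 * 100) = 127000 / 13000 ≈ 9.77 m

9.77 m


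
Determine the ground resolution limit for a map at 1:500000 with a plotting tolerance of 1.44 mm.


ground = 1.44 mm * 500000 / 1000 = 720.0 m

720.0 m


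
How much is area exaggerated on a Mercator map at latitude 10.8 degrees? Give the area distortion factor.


area_distortion = 1/cos^2(10.8) = 1.036

1.036


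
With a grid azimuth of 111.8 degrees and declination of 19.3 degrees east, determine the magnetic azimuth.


magnetic azimuth = grid azimuth - declination (east +ve)
mag_az = 111.8 - 19.3 = 92.5 degrees

92.5 degrees


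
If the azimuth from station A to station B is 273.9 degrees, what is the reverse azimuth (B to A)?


back azimuth = (273.9 + 180) mod 360 = 93.9 degrees

93.9 degrees


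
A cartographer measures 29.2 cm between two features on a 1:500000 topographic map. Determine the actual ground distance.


ground = 29.2 cm * 500000 / 100 = 146000.0 m = 146.0 km

146.0 km


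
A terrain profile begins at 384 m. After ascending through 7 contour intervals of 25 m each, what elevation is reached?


elevation = 384 + 7 * 25 = 559 m

559 m


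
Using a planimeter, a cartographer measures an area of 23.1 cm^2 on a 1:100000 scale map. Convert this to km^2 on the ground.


ground_area = 23.1 * (100000/100)^2 = 23100000.0 m^2 = 23.1 km^2

23.1 km^2


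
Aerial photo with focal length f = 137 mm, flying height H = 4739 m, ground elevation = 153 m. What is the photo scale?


scale = f / (H - h) = 137 mm / 4586 m = 137 / 4586000 = 1:33474

1:33474


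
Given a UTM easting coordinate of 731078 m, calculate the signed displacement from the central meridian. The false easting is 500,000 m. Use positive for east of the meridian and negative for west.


displacement = 731078 - 500000 = 231078 m

231078 m


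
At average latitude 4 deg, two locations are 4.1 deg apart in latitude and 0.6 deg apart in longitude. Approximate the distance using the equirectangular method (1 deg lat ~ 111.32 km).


dlat_km = 4.1 * 111.32 = 456.412
dlon_km = 0.6 * 111.32 * cos(4) ≈ 66.629
dist = sqrt(456.412^2 + 66.629^2) ≈ 461.2 km

461.2 km


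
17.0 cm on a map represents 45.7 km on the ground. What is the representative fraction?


ground = 45.7 km = 4570000 cm; RF denominator = ground / map = 4570000 / 17.0 ≈ 268824; RF = 1:268824

1:268824


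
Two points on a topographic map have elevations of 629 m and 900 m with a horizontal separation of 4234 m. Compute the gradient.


gradient = (900 - 629) / 4234 = 271 / 4234 = 0.064

0.064


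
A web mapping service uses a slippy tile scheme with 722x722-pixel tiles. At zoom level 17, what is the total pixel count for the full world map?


tiles per axis = 2^17 = 131072
total tiles = 131072^2 = 17179869184
pixels per axis = 131072 * 722 = 94633984
total pixels = 94633984^2 = 8955590927712256

8955590927712256 pixels


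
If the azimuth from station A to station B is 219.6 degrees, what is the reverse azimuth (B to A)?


back azimuth = (219.6 + 180) mod 360 = 39.6 degrees

39.6 degrees


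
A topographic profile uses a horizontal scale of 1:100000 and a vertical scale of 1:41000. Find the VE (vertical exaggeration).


VE = horizontal_scale / vertical_scale = 100000 / 41000 ≈ 2.4

2.4x


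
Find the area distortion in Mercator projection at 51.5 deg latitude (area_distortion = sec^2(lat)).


area_distortion = 1/cos^2(51.5) = 2.58

2.58


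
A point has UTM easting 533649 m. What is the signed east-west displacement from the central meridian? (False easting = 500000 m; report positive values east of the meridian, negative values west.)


displacement = 533649 - 500000 = 33649 m

33649 m


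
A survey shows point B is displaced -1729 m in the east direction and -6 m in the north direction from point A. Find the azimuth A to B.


az = atan2(-1729, -6) = -90.2 deg
adjusted to 0-360: 269.8 degrees

269.8 degrees


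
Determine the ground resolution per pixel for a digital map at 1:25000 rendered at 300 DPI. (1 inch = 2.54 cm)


pixel_cm = 2.54 / 300 ≈ 0.008467 cm
ground = pixel_cm * 25000 / 100 = 2.54 * 25000 / (300 * 100) = 63500 / 30000 ≈ 2.12 m

2.12 m


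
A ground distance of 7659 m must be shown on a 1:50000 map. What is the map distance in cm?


map_cm = 7659 * 100 / 50000 = 15.318 cm ≈ 15.32 cm

15.32 cm


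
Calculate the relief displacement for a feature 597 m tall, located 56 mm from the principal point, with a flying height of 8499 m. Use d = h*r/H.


d = h * r / H = 597 * 56 / 8499 = 3.93 mm

3.93 mm


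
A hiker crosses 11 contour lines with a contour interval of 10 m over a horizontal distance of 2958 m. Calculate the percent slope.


elevation change = 11 * 10 = 110 m
slope = 110 / 2958 * 100 = 3.7%

3.7%


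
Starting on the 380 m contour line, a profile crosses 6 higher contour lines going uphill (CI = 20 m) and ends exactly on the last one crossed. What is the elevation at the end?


elevation = 380 + 6 * 20 = 500 m

500 m


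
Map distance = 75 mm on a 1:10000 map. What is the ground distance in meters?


ground = 75 mm * 10000 / 1000 = 750.0 m

750.0 m


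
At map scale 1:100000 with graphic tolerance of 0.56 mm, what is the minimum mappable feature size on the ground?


ground = 0.56 mm * 100000 / 1000 = 56.0 m

56.0 m


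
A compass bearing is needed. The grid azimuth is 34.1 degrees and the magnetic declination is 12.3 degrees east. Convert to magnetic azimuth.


magnetic azimuth = grid azimuth - declination (east +ve)
mag_az = 34.1 - 12.3 = 21.8 degrees

21.8 degrees


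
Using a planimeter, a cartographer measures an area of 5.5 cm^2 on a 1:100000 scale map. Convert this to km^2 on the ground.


ground_area = 5.5 * (100000/100)^2 = 5500000.0 m^2 = 5.5 km^2

5.5 km^2


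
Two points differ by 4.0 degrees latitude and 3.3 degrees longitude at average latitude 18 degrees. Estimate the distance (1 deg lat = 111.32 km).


dlat_km = 4.0 * 111.32 = 445.28
dlon_km = 3.3 * 111.32 * cos(18) ≈ 349.376
dist = sqrt(445.28^2 + 349.376^2) ≈ 566.0 km

566.0 km


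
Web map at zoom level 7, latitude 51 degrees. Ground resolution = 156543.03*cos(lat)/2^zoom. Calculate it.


res = 156543.03 * cos(51) / 2^7 = 156543.03 * 0.62932039 / 128 = 769.65 m/pixel

769.65 m/pixel


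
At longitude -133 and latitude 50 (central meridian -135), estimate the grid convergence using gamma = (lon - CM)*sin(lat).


gamma = (-133 - -135) * sin(50) = 2 * 0.766044 = 1.532 degrees

1.532 degrees


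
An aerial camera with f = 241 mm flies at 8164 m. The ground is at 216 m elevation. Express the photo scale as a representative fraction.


scale = f / (H - h) = 241 mm / 7948 m = 241 / 7948000 = 1:32979

1:32979


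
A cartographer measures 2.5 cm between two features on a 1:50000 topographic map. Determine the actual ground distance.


ground = 2.5 cm * 50000 / 100 = 1250.0 m = 1.25 km

1.25 km


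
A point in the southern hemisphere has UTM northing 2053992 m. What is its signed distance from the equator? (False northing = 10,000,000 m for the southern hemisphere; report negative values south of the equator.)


For southern: actual = 2053992 - 10000000 = -7946008 m

-7946008 m


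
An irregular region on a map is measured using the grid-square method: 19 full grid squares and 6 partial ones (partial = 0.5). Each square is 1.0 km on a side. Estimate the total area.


effective squares = 19 + 6 * 0.5 = 22.0
area = 22.0 * 1.0 = 22.0 km^2

22.0 km^2


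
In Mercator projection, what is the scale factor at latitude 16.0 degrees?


SF = 1 / cos(16.0) = 1 / 0.961262 = 1.04

1.04


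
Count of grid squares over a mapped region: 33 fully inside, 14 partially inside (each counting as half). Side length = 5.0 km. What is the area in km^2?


effective squares = 33 + 14 * 0.5 = 40.0
area = 40.0 * 25.0 = 1000.0 km^2

1000.0 km^2


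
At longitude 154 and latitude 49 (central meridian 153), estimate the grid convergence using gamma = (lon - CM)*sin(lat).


gamma = (154 - 153) * sin(49) = 1 * 0.75471 = 0.755 degrees

0.755 degrees


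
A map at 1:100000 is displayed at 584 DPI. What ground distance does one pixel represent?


pixel_cm = 2.54 / 584 ≈ 0.004349 cm
ground = pixel_cm * 100000 / 100 = 2.54 * 100000 / (584 * 100) = 254000 / 58400 ≈ 4.35 m

4.35 m


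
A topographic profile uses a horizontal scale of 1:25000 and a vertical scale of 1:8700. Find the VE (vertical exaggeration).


VE = horizontal_scale / vertical_scale = 25000 / 8700 ≈ 2.9

2.9x


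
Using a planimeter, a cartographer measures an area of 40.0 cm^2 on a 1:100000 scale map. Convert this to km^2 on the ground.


ground_area = 40.0 * (100000/100)^2 = 40000000.0 m^2 = 40.0 km^2

40.0 km^2


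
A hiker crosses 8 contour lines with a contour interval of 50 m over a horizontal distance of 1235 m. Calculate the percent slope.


elevation change = 8 * 50 = 400 m
slope = 400 / 1235 * 100 = 32.4%

32.4%


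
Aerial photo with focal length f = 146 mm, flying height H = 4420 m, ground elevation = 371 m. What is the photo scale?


scale = f / (H - h) = 146 mm / 4049 m = 146 / 4049000 = 1:27733

1:27733


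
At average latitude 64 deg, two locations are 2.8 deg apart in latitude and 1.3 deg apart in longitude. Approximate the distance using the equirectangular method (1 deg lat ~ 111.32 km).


dlat_km = 2.8 * 111.32 = 311.696
dlon_km = 1.3 * 111.32 * cos(64) ≈ 63.439
dist = sqrt(311.696^2 + 63.439^2) ≈ 318.1 km

318.1 km


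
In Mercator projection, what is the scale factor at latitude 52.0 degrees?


SF = 1 / cos(52.0) = 1 / 0.615661 = 1.624

1.624


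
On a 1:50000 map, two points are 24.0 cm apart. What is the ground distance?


ground = 24.0 cm * 50000 / 100 = 12000.0 m = 12.0 km

12.0 km


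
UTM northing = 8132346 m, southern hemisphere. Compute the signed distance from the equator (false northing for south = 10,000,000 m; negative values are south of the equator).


For southern: actual = 8132346 - 10000000 = -1867654 m

-1867654 m


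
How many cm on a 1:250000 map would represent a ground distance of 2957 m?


map_cm = 2957 * 100 / 250000 = 1.1828 cm ≈ 1.18 cm

1.18 cm


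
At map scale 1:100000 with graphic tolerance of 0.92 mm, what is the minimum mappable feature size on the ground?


ground = 0.92 mm * 100000 / 1000 = 92.0 m

92.0 m


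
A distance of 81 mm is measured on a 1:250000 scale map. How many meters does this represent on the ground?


ground = 81 mm * 250000 / 1000 = 20250.0 m

20250.0 m


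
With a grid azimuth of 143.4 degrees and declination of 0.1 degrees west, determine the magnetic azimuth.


magnetic azimuth = grid azimuth - declination (east +ve)
mag_az = 143.4 - -0.1 = 143.5 degrees

143.5 degrees


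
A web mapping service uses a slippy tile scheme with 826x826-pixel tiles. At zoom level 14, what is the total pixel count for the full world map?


tiles per axis = 2^14 = 16384
total tiles = 16384^2 = 268435456
pixels per axis = 16384 * 826 = 13533184
total pixels = 13533184^2 = 183147069177856

183147069177856 pixels


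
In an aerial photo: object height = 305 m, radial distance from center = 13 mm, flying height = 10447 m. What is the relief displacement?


d = h * r / H = 305 * 13 / 10447 = 0.38 mm

0.38 mm


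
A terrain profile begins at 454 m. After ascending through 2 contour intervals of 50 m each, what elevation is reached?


elevation = 454 + 2 * 50 = 554 m

554 m


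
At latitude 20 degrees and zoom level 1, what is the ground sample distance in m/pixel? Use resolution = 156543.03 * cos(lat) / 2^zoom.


res = 156543.03 * cos(20) / 2^1 = 156543.03 * 0.93969262 / 2 = 73551.17 m/pixel

73551.17 m/pixel


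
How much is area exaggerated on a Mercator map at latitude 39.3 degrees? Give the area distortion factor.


area_distortion = 1/cos^2(39.3) = 1.67

1.67


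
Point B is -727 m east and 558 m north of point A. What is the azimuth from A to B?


az = atan2(-727, 558) = -52.5 deg
adjusted to 0-360: 307.5 degrees

307.5 degrees


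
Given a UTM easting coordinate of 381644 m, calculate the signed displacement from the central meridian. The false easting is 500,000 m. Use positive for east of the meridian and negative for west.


displacement = 381644 - 500000 = -118356 m

-118356 m


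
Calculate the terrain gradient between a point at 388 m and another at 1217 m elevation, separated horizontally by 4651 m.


gradient = (1217 - 388) / 4651 = 829 / 4651 = 0.1782

0.1782


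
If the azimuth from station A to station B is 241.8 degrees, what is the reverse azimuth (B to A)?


back azimuth = (241.8 + 180) mod 360 = 61.8 degrees

61.8 degrees


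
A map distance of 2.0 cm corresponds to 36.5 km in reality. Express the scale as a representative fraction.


ground = 36.5 km = 3650000 cm; RF denominator = ground / map = 3650000 / 2.0 = 1825000; RF = 1:1825000

1:1825000


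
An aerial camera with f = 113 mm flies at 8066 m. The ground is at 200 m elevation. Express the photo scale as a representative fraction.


scale = f / (H - h) = 113 mm / 7866 m = 113 / 7866000 = 1:69611

1:69611


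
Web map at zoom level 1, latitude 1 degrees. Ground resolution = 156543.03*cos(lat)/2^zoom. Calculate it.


res = 156543.03 * cos(1) / 2^1 = 156543.03 * 0.9998477 / 2 = 78259.59 m/pixel

78259.59 m/pixel


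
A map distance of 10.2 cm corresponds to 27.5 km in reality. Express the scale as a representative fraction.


ground = 27.5 km = 2750000 cm; RF denominator = ground / map = 2750000 / 10.2 ≈ 269608; RF = 1:269608

1:269608


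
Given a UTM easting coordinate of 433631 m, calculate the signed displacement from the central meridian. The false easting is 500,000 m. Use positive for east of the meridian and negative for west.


displacement = 433631 - 500000 = -66369 m

-66369 m


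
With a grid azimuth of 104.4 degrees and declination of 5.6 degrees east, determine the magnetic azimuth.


magnetic azimuth = grid azimuth - declination (east +ve)
mag_az = 104.4 - 5.6 = 98.8 degrees

98.8 degrees


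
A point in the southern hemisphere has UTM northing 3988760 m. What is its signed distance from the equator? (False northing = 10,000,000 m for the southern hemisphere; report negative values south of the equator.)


For southern: actual = 3988760 - 10000000 = -6011240 m

-6011240 m


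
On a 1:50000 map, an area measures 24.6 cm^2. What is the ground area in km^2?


ground_area = 24.6 * (50000/100)^2 = 6150000.0 m^2 = 6.15 km^2

6.15 km^2


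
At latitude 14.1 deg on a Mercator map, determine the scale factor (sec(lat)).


SF = 1 / cos(14.1) = 1 / 0.969872 = 1.031

1.031


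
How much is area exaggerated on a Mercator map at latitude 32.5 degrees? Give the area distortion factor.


area_distortion = 1/cos^2(32.5) = 1.406

1.406


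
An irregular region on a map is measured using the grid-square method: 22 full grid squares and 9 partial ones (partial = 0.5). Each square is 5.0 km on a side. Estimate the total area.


effective squares = 22 + 9 * 0.5 = 26.5
area = 26.5 * 25.0 = 662.5 km^2

662.5 km^2


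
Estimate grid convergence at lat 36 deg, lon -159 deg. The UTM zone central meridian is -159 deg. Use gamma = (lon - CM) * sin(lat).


gamma = (-159 - -159) * sin(36) = 0 * 0.587785 = 0.0 degrees

0.0 degrees


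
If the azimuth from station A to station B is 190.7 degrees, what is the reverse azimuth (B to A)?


back azimuth = (190.7 + 180) mod 360 = 10.7 degrees

10.7 degrees


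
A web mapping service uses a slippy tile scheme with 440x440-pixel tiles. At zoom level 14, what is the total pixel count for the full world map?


tiles per axis = 2^14 = 16384
total tiles = 16384^2 = 268435456
pixels per axis = 16384 * 440 = 7208960
total pixels = 7208960^2 = 51969104281600

51969104281600 pixels


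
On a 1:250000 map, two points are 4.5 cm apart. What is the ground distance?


ground = 4.5 cm * 250000 / 100 = 11250.0 m = 11.25 km

11.25 km


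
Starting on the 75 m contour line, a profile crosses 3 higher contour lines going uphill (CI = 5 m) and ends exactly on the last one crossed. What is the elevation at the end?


elevation = 75 + 3 * 5 = 90 m

90 m
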